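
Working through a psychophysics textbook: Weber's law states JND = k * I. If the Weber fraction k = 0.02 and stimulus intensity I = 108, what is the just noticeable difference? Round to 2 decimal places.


JND = k * I
JND = 0.02 * 108
= 2.16


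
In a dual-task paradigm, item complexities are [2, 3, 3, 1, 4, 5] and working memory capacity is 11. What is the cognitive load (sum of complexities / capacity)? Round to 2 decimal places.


Total complexity = 2 + 3 + 3 + 1 + 4 + 5 = 18
Load = total / capacity = 18 / 11
= 1.64


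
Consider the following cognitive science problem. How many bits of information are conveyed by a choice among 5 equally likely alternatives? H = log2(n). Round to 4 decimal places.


H = log2(n)
H = log2(5)
= 2.3219


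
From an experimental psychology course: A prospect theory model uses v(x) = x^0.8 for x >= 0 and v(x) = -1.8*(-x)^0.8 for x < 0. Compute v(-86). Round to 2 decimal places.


Since x = -86 < 0, use v(x) = -lambda*(-x)^alpha
(-x) = 86
86^0.8 = 35.2857
v(-86) = -1.8 * 35.2857
= -63.51


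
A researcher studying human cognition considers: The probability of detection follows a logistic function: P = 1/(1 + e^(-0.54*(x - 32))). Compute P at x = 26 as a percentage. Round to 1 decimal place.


P(x) = 1/(1 + e^(-0.54*(26 - 32)))
Exponent = -0.54 * -6 = 3.24
e^(3.24) = 25.533722
P = 1/(1 + 25.533722) = 0.037688
Percentage = 3.8


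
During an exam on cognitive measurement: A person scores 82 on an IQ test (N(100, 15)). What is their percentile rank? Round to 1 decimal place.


z = (IQ - mean) / SD
z = (82 - 100) / 15 = -1.2
Percentile = Phi(-1.2) * 100
Phi(-1.2) = 0.11507
= 11.5


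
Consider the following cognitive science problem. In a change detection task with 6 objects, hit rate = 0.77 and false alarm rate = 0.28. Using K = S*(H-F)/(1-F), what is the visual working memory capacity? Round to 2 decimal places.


K = S * (H - F) / (1 - F)
H - F = 0.49
1 - F = 0.72
K = 6 * 0.49 / 0.72
= 4.08


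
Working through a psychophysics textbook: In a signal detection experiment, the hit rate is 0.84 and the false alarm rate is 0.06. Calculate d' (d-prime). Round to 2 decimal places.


d' = z(HR) - z(FAR)
z(0.84) = 0.9945
z(0.06) = -1.5548
d' = 0.9945 - -1.5548
= 2.55


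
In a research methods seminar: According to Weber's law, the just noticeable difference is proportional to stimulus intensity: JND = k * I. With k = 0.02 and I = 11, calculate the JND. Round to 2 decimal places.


JND = k * I
JND = 0.02 * 11
= 0.22


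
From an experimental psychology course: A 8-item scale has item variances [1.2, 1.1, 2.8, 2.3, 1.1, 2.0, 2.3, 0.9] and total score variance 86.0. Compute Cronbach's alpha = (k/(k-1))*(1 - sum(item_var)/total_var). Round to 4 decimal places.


alpha = (k/(k-1)) * (1 - sum(s_i^2)/s_total^2)
sum(item variances) = 13.7
k/(k-1) = 8/7 = 1.142857
1 - 13.7/86.0 = 1 - 0.159302 = 0.840698
alpha = 1.142857 * 0.840698
= 0.9608


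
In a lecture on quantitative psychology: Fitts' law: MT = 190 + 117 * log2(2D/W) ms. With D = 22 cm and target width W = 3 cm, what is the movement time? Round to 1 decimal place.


MT = 190 + 117 * log2(2*22/3)
2D/W = 14.666667
log2(14.666667) = 3.8745
MT = 190 + 117 * 3.8745
= 643.3 ms


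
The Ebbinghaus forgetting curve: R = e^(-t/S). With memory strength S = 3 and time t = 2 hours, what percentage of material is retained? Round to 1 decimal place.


R = e^(-t/S)
-t/S = -2/3 = -0.666667
R = e^(-0.666667) = 0.513417
Percentage = 0.513417 * 100
= 51.3


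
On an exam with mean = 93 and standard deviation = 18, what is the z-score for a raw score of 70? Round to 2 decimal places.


z = (X - mu) / sigma
= (70 - 93) / 18
= -23 / 18
= -1.28


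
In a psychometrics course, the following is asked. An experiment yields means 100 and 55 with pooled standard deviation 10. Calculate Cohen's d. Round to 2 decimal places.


Cohen's d = (M1 - M2) / S_pooled
= (100 - 55) / 10
= 45 / 10
= 4.50


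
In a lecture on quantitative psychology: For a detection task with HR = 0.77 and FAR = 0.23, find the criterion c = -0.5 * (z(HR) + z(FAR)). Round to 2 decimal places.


c = -0.5 * (z(HR) + z(FAR))
z(0.77) = 0.7388
z(0.23) = -0.7388
c = -0.5 * (0.7388 + -0.7388)
= -0.5 * 0.0
= 0.00


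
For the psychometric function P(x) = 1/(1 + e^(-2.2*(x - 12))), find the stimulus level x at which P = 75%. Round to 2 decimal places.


At P = 0.75: 0.75 = 1/(1 + e^(-k*(x-x0)))
Solving: e^(-k*(x-x0)) = 1/3
x = x0 + ln(3)/k
ln(3) = 1.0986
x = 12 + 1.0986/2.2
= 12 + 0.4994
= 12.50


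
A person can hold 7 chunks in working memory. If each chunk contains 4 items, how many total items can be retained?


Total items = chunks * items_per_chunk
= 7 * 4
= 28


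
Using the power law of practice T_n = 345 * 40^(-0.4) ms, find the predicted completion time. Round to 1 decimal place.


T_n = 345 * 40^(-0.4)
40^(-0.4) = 0.228653
T_n = 345 * 0.228653
= 78.9 ms


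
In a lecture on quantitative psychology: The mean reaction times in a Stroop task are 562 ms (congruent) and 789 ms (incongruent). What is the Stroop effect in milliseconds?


Stroop effect = RT(incongruent) - RT(congruent)
= 789 - 562
= 227 ms


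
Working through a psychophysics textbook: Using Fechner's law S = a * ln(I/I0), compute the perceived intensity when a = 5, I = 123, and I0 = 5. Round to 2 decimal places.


S = 5 * ln(123/5)
I/I0 = 24.6
ln(24.6) = 3.2027
S = 5 * 3.2027
= 16.01


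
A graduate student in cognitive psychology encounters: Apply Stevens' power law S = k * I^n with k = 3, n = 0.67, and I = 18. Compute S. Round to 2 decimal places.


S = 3 * 18^0.67
18^0.67 = 6.9348
S = 3 * 6.9348
= 20.80


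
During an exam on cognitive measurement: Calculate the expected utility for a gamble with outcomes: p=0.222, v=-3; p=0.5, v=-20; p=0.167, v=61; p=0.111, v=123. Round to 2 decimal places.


EU = sum(p_i * v_i)
0.222 * -3 = -0.666
0.5 * -20 = -10.0
0.167 * 61 = 10.187
0.111 * 123 = 13.653
EU = -0.666 + -10.0 + 10.187 + 13.653
= 13.17


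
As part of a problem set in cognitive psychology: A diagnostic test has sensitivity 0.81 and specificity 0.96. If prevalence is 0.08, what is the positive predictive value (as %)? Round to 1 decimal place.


PPV = (sens * prev) / (sens * prev + (1-spec) * (1-prev))
Numerator = 0.81 * 0.08 = 0.0648
P(positive and no disease) = (1 - spec) * (1 - prev) = (1 - 0.96) * (1 - 0.08) = 0.0368
Denominator = 0.0648 + 0.0368 = 0.1016
PPV = 0.0648 / 0.1016 = 0.637795
As percentage = 63.8


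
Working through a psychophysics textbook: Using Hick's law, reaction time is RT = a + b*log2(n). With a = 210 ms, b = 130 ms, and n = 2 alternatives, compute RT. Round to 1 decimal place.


RT = 210 + 130 * log2(2)
log2(2) = 1.0
RT = 210 + 130 * 1.0
= 210 + 130.0
= 340.0 ms


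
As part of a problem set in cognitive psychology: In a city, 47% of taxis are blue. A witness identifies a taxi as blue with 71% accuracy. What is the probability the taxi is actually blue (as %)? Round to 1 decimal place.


P(blue | says blue) = P(says blue | blue)*P(blue) / [P(says blue | blue)*P(blue) + P(says blue | not blue)*P(not blue)]
Numerator = 0.71 * 0.47 = 0.3337
False identification = 0.29 * 0.53 = 0.1537
P = 0.3337 / (0.3337 + 0.1537)
= 0.3337 / 0.4874
As percentage = 68.5


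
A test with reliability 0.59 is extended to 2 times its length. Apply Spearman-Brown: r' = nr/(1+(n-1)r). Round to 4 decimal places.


r_new = n*r / (1 + (n-1)*r)
Numerator = 2 * 0.59 = 1.18
Denominator = 1 + 1 * 0.59 = 1.59
r_new = 1.18 / 1.59
= 0.7421


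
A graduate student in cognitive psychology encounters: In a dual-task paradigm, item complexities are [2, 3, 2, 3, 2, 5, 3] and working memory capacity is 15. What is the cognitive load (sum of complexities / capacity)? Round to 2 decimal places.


Total complexity = 2 + 3 + 2 + 3 + 2 + 5 + 3 = 20
Load = total / capacity = 20 / 15
= 1.33


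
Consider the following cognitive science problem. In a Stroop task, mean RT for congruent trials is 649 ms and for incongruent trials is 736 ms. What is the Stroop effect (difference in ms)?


Stroop effect = RT(incongruent) - RT(congruent)
= 736 - 649
= 87 ms


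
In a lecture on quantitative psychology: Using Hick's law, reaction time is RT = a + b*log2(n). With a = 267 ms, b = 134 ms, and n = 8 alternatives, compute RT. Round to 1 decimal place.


RT = 267 + 134 * log2(8)
log2(8) = 3.0
RT = 267 + 134 * 3.0
= 267 + 402.0
= 669.0 ms


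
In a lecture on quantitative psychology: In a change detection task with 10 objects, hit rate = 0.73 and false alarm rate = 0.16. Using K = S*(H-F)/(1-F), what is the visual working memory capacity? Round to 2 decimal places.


K = S * (H - F) / (1 - F)
H - F = 0.57
1 - F = 0.84
K = 10 * 0.57 / 0.84
= 6.79


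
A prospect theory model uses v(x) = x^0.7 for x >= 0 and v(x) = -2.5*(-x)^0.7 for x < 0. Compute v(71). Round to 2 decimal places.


Since x = 71 >= 0, use v(x) = x^0.7
71^0.7 = 19.7643
v(71) = 19.76


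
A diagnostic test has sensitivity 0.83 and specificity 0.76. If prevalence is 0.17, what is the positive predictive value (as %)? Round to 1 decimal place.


PPV = (sens * prev) / (sens * prev + (1-spec) * (1-prev))
Numerator = 0.83 * 0.17 = 0.1411
P(positive and no disease) = (1 - spec) * (1 - prev) = (1 - 0.76) * (1 - 0.17) = 0.1992
Denominator = 0.1411 + 0.1992 = 0.3403
PPV = 0.1411 / 0.3403 = 0.414634
As percentage = 41.5


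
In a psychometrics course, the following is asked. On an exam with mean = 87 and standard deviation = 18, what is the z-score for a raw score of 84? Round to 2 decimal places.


z = (X - mu) / sigma
= (84 - 87) / 18
= -3 / 18
= -0.17


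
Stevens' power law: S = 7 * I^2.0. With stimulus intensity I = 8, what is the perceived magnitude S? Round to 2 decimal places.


S = 7 * 8^2.0
8^2.0 = 64.0
S = 7 * 64.0
= 448.00


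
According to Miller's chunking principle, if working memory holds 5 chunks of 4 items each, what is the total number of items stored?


Total items = chunks * items_per_chunk
= 5 * 4
= 20


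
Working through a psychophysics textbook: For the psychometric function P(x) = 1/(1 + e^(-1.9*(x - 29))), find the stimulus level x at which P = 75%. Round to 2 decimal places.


At P = 0.75: 0.75 = 1/(1 + e^(-k*(x-x0)))
Solving: e^(-k*(x-x0)) = 1/3
x = x0 + ln(3)/k
ln(3) = 1.0986
x = 29 + 1.0986/1.9
= 29 + 0.5782
= 29.58


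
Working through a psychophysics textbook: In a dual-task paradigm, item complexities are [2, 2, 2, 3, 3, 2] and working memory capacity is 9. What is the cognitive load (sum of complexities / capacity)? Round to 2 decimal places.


Total complexity = 2 + 2 + 2 + 3 + 3 + 2 = 14
Load = total / capacity = 14 / 9
= 1.56


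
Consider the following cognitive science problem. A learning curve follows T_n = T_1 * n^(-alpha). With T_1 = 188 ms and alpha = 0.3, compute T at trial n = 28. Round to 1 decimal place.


T_n = 188 * 28^(-0.3)
28^(-0.3) = 0.368004
T_n = 188 * 0.368004
= 69.2 ms


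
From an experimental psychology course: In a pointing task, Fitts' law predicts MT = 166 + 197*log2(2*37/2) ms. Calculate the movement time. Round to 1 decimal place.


MT = 166 + 197 * log2(2*37/2)
2D/W = 37.0
log2(37.0) = 5.2095
MT = 166 + 197 * 5.2095
= 1192.3 ms


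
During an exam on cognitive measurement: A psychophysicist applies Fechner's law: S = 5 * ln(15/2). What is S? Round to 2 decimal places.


S = 5 * ln(15/2)
I/I0 = 7.5
ln(7.5) = 2.0149
S = 5 * 2.0149
= 10.07


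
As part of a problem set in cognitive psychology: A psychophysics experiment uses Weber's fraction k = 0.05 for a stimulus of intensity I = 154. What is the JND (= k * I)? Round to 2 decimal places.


JND = k * I
JND = 0.05 * 154
= 7.70


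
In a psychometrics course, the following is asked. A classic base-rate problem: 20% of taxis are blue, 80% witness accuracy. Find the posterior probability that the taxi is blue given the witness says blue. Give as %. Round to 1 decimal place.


P(blue | says blue) = P(says blue | blue)*P(blue) / [P(says blue | blue)*P(blue) + P(says blue | not blue)*P(not blue)]
Numerator = 0.8 * 0.2 = 0.16
False identification = 0.2 * 0.8 = 0.16
P = 0.16 / (0.16 + 0.16)
= 0.16 / 0.32
As percentage = 50.0


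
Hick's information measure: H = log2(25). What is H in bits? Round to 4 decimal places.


H = log2(n)
H = log2(25)
= 4.6439


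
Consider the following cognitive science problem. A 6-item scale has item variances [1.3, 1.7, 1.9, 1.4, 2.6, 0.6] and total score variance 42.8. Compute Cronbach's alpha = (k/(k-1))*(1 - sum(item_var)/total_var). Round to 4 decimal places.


alpha = (k/(k-1)) * (1 - sum(s_i^2)/s_total^2)
sum(item variances) = 9.5
k/(k-1) = 6/5 = 1.2
1 - 9.5/42.8 = 1 - 0.221963 = 0.778037
alpha = 1.2 * 0.778037
= 0.9336


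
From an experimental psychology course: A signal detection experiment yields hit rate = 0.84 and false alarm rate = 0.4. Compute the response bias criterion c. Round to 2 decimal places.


c = -0.5 * (z(HR) + z(FAR))
z(0.84) = 0.9945
z(0.4) = -0.2533
c = -0.5 * (0.9945 + -0.2533)
= -0.5 * 0.7412
= -0.37


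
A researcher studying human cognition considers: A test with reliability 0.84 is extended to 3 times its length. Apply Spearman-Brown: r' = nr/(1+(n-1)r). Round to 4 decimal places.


r_new = n*r / (1 + (n-1)*r)
Numerator = 3 * 0.84 = 2.52
Denominator = 1 + 2 * 0.84 = 2.68
r_new = 2.52 / 2.68
= 0.9403


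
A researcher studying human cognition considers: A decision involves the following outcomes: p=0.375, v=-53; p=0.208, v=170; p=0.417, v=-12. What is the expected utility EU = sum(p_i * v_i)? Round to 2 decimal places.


EU = sum(p_i * v_i)
0.375 * -53 = -19.875
0.208 * 170 = 35.36
0.417 * -12 = -5.004
EU = -19.875 + 35.36 + -5.004
= 10.48


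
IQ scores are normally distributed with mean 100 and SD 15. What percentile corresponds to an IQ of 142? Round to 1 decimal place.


z = (IQ - mean) / SD
z = (142 - 100) / 15 = 2.8
Percentile = Phi(2.8) * 100
Phi(2.8) = 0.997445
= 99.7


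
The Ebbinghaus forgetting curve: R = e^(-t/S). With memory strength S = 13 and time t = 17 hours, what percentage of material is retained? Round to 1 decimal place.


R = e^(-t/S)
-t/S = -17/13 = -1.307692
R = e^(-1.307692) = 0.270444
Percentage = 0.270444 * 100
= 27.0


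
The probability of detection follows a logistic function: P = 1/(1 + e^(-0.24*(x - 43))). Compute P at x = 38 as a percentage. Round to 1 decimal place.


P(x) = 1/(1 + e^(-0.24*(38 - 43)))
Exponent = -0.24 * -5 = 1.2
e^(1.2) = 3.320117
P = 1/(1 + 3.320117) = 0.231475
Percentage = 23.1


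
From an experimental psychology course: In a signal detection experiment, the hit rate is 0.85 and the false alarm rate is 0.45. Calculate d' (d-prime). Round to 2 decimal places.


d' = z(HR) - z(FAR)
z(0.85) = 1.0364
z(0.45) = -0.1257
d' = 1.0364 - -0.1257
= 1.16


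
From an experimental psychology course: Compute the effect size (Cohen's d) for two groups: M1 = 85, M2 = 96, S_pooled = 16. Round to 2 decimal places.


Cohen's d = (M1 - M2) / S_pooled
= (85 - 96) / 16
= -11 / 16
= -0.69


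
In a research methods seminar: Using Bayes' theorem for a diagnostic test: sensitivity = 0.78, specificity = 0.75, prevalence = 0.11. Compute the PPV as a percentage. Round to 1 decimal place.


PPV = (sens * prev) / (sens * prev + (1-spec) * (1-prev))
Numerator = 0.78 * 0.11 = 0.0858
P(positive and no disease) = (1 - spec) * (1 - prev) = (1 - 0.75) * (1 - 0.11) = 0.2225
Denominator = 0.0858 + 0.2225 = 0.3083
PPV = 0.0858 / 0.3083 = 0.2783
As percentage = 27.8


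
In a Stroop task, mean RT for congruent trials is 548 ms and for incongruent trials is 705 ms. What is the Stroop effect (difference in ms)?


Stroop effect = RT(incongruent) - RT(congruent)
= 705 - 548
= 157 ms


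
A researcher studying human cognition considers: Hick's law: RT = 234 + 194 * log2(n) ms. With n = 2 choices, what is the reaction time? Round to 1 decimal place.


RT = 234 + 194 * log2(2)
log2(2) = 1.0
RT = 234 + 194 * 1.0
= 234 + 194.0
= 428.0 ms


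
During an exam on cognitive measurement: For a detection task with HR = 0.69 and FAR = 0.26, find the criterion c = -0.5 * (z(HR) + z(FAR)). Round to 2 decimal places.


c = -0.5 * (z(HR) + z(FAR))
z(0.69) = 0.4959
z(0.26) = -0.6433
c = -0.5 * (0.4959 + -0.6433)
= -0.5 * -0.1474
= 0.07


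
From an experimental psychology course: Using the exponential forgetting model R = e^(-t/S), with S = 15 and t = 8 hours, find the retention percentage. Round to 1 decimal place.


R = e^(-t/S)
-t/S = -8/15 = -0.533333
R = e^(-0.533333) = 0.586646
Percentage = 0.586646 * 100
= 58.7


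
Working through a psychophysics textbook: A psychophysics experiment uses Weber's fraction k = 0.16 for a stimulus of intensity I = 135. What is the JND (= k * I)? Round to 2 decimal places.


JND = k * I
JND = 0.16 * 135
= 21.60


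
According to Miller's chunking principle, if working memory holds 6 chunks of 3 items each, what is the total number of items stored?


Total items = chunks * items_per_chunk
= 6 * 3
= 18


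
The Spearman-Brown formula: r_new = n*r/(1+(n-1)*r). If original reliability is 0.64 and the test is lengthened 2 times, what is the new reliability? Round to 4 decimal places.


r_new = n*r / (1 + (n-1)*r)
Numerator = 2 * 0.64 = 1.28
Denominator = 1 + 1 * 0.64 = 1.64
r_new = 1.28 / 1.64
= 0.7805


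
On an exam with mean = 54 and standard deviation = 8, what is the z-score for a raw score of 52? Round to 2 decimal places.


z = (X - mu) / sigma
= (52 - 54) / 8
= -2 / 8
= -0.25


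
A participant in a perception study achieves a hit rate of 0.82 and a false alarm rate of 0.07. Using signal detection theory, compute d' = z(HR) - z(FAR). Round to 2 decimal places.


d' = z(HR) - z(FAR)
z(0.82) = 0.9154
z(0.07) = -1.4758
d' = 0.9154 - -1.4758
= 2.39


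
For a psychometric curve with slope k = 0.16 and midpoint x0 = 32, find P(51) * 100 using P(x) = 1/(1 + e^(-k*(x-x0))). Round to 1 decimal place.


P(x) = 1/(1 + e^(-0.16*(51 - 32)))
Exponent = -0.16 * 19 = -3.04
e^(-3.04) = 0.047835
P = 1/(1 + 0.047835) = 0.954349
Percentage = 95.4


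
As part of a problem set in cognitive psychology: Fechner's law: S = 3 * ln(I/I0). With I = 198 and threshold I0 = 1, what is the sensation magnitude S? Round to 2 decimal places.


S = 3 * ln(198/1)
I/I0 = 198.0
ln(198.0) = 5.2883
S = 3 * 5.2883
= 15.86


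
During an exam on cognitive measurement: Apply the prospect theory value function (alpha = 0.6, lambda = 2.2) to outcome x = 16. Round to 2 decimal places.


Since x = 16 >= 0, use v(x) = x^0.6
16^0.6 = 5.278
v(16) = 5.28


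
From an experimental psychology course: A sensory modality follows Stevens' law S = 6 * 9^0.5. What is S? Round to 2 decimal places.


S = 6 * 9^0.5
9^0.5 = 3.0
S = 6 * 3.0
= 18.00


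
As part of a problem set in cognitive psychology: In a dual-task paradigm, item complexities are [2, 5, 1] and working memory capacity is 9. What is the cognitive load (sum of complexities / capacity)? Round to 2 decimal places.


Total complexity = 2 + 5 + 1 = 8
Load = total / capacity = 8 / 9
= 0.89


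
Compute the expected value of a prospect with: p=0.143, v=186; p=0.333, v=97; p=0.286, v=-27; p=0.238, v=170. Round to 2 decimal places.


EU = sum(p_i * v_i)
0.143 * 186 = 26.598
0.333 * 97 = 32.301
0.286 * -27 = -7.722
0.238 * 170 = 40.46
EU = 26.598 + 32.301 + -7.722 + 40.46
= 91.64


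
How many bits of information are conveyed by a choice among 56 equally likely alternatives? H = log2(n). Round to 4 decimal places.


H = log2(n)
H = log2(56)
= 5.8074


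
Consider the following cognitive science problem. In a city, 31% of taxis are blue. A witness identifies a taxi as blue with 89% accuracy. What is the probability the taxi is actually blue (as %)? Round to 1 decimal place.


P(blue | says blue) = P(says blue | blue)*P(blue) / [P(says blue | blue)*P(blue) + P(says blue | not blue)*P(not blue)]
Numerator = 0.89 * 0.31 = 0.2759
False identification = 0.11 * 0.69 = 0.0759
P = 0.2759 / (0.2759 + 0.0759)
= 0.2759 / 0.3518
As percentage = 78.4


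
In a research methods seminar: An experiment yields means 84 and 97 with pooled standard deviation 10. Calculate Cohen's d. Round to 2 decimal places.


Cohen's d = (M1 - M2) / S_pooled
= (84 - 97) / 10
= -13 / 10
= -1.30


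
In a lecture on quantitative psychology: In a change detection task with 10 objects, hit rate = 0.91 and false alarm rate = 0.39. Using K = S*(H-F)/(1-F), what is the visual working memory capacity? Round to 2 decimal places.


K = S * (H - F) / (1 - F)
H - F = 0.52
1 - F = 0.61
K = 10 * 0.52 / 0.61
= 8.52


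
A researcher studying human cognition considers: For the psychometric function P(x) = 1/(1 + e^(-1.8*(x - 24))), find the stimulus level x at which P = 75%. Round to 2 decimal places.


At P = 0.75: 0.75 = 1/(1 + e^(-k*(x-x0)))
Solving: e^(-k*(x-x0)) = 1/3
x = x0 + ln(3)/k
ln(3) = 1.0986
x = 24 + 1.0986/1.8
= 24 + 0.6103
= 24.61


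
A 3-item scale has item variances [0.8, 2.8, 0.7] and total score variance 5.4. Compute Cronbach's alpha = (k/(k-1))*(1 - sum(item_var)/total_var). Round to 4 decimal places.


alpha = (k/(k-1)) * (1 - sum(s_i^2)/s_total^2)
sum(item variances) = 4.3
k/(k-1) = 3/2 = 1.5
1 - 4.3/5.4 = 1 - 0.796296 = 0.203704
alpha = 1.5 * 0.203704
= 0.3056


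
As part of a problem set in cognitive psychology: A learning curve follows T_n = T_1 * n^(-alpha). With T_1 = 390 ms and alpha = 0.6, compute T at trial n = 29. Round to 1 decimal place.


T_n = 390 * 29^(-0.6)
29^(-0.6) = 0.132605
T_n = 390 * 0.132605
= 51.7 ms


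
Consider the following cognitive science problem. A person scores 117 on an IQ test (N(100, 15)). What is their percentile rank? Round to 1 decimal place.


z = (IQ - mean) / SD
z = (117 - 100) / 15 = 1.1333
Percentile = Phi(1.1333) * 100
Phi(1.1333) = 0.871456
= 87.1


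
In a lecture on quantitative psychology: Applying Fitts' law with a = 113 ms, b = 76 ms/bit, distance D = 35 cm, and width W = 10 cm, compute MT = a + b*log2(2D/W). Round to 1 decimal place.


MT = 113 + 76 * log2(2*35/10)
2D/W = 7.0
log2(7.0) = 2.8074
MT = 113 + 76 * 2.8074
= 326.4 ms


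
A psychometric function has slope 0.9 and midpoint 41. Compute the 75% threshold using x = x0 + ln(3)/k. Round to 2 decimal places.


At P = 0.75: 0.75 = 1/(1 + e^(-k*(x-x0)))
Solving: e^(-k*(x-x0)) = 1/3
x = x0 + ln(3)/k
ln(3) = 1.0986
x = 41 + 1.0986/0.9
= 41 + 1.2207
= 42.22


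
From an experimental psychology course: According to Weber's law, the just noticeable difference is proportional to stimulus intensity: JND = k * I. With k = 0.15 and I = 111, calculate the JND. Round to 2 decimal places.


JND = k * I
JND = 0.15 * 111
= 16.65


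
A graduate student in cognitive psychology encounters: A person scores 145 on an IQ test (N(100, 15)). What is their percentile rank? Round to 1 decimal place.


z = (IQ - mean) / SD
z = (145 - 100) / 15 = 3.0
Percentile = Phi(3.0) * 100
Phi(3.0) = 0.99865
= 99.9


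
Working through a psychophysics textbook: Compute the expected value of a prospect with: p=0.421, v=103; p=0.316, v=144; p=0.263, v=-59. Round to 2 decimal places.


EU = sum(p_i * v_i)
0.421 * 103 = 43.363
0.316 * 144 = 45.504
0.263 * -59 = -15.517
EU = 43.363 + 45.504 + -15.517
= 73.35


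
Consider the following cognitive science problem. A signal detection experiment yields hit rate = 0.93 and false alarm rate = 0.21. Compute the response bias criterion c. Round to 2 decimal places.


c = -0.5 * (z(HR) + z(FAR))
z(0.93) = 1.4758
z(0.21) = -0.8064
c = -0.5 * (1.4758 + -0.8064)
= -0.5 * 0.6694
= -0.33


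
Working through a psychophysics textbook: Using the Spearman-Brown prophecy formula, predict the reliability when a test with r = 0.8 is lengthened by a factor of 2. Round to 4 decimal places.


r_new = n*r / (1 + (n-1)*r)
Numerator = 2 * 0.8 = 1.6
Denominator = 1 + 1 * 0.8 = 1.8
r_new = 1.6 / 1.8
= 0.8889


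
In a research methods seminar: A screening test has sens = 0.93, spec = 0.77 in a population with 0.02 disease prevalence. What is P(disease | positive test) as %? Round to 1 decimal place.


PPV = (sens * prev) / (sens * prev + (1-spec) * (1-prev))
Numerator = 0.93 * 0.02 = 0.0186
P(positive and no disease) = (1 - spec) * (1 - prev) = (1 - 0.77) * (1 - 0.02) = 0.2254
Denominator = 0.0186 + 0.2254 = 0.244
PPV = 0.0186 / 0.244 = 0.07623
As percentage = 7.6


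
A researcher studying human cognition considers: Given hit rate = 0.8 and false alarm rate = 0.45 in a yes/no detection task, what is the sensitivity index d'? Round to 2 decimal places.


d' = z(HR) - z(FAR)
z(0.8) = 0.8416
z(0.45) = -0.1257
d' = 0.8416 - -0.1257
= 0.97


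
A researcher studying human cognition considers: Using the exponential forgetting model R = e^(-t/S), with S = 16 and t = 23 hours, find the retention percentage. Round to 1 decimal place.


R = e^(-t/S)
-t/S = -23/16 = -1.4375
R = e^(-1.4375) = 0.237521
Percentage = 0.237521 * 100
= 23.8


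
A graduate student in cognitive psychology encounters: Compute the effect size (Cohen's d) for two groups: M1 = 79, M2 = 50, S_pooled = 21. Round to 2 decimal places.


Cohen's d = (M1 - M2) / S_pooled
= (79 - 50) / 21
= 29 / 21
= 1.38


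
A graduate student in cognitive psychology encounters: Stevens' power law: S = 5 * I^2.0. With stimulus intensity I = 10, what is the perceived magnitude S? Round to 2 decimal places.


S = 5 * 10^2.0
10^2.0 = 100.0
S = 5 * 100.0
= 500.00


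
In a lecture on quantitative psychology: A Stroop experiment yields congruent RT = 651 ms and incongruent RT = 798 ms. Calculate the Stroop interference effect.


Stroop effect = RT(incongruent) - RT(congruent)
= 798 - 651
= 147 ms


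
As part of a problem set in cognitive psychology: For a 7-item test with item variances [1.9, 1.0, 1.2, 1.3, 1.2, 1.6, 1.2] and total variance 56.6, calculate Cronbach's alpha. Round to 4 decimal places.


alpha = (k/(k-1)) * (1 - sum(s_i^2)/s_total^2)
sum(item variances) = 9.4
k/(k-1) = 7/6 = 1.166667
1 - 9.4/56.6 = 1 - 0.166078 = 0.833922
alpha = 1.166667 * 0.833922
= 0.9729


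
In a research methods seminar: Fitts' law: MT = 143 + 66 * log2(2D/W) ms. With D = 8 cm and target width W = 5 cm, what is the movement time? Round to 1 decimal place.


MT = 143 + 66 * log2(2*8/5)
2D/W = 3.2
log2(3.2) = 1.6781
MT = 143 + 66 * 1.6781
= 253.8 ms


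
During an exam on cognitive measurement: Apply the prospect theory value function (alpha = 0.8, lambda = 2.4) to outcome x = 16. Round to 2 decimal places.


Since x = 16 >= 0, use v(x) = x^0.8
16^0.8 = 9.1896
v(16) = 9.19


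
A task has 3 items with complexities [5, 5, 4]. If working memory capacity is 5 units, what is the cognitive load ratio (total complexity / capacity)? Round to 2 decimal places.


Total complexity = 5 + 5 + 4 = 14
Load = total / capacity = 14 / 5
= 2.80


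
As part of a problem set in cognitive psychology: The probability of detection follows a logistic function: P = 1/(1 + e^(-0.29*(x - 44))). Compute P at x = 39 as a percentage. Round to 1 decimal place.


P(x) = 1/(1 + e^(-0.29*(39 - 44)))
Exponent = -0.29 * -5 = 1.45
e^(1.45) = 4.263115
P = 1/(1 + 4.263115) = 0.190002
Percentage = 19.0


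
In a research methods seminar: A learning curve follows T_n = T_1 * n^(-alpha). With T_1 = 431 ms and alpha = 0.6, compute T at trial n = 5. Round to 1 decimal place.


T_n = 431 * 5^(-0.6)
5^(-0.6) = 0.380731
T_n = 431 * 0.380731
= 164.1 ms


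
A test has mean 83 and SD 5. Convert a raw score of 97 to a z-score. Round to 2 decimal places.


z = (X - mu) / sigma
= (97 - 83) / 5
= 14 / 5
= 2.80


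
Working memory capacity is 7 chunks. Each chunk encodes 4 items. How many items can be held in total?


Total items = chunks * items_per_chunk
= 7 * 4
= 28


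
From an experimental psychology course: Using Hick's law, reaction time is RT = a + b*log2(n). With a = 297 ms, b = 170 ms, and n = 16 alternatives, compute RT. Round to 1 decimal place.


RT = 297 + 170 * log2(16)
log2(16) = 4.0
RT = 297 + 170 * 4.0
= 297 + 680.0
= 977.0 ms


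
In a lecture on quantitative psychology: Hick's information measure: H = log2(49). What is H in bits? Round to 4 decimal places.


H = log2(n)
H = log2(49)
= 5.6147


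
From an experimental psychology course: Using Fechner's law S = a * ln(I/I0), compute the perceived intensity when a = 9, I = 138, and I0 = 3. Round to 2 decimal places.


S = 9 * ln(138/3)
I/I0 = 46.0
ln(46.0) = 3.8286
S = 9 * 3.8286
= 34.46


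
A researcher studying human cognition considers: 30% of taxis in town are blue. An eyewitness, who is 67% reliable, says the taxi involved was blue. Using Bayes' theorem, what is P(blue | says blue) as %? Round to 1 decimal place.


P(blue | says blue) = P(says blue | blue)*P(blue) / [P(says blue | blue)*P(blue) + P(says blue | not blue)*P(not blue)]
Numerator = 0.67 * 0.3 = 0.201
False identification = 0.33 * 0.7 = 0.231
P = 0.201 / (0.201 + 0.231)
= 0.201 / 0.432
As percentage = 46.5


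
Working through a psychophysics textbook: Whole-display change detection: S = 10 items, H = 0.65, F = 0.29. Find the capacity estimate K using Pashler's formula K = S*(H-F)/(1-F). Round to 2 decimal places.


K = S * (H - F) / (1 - F)
H - F = 0.36
1 - F = 0.71
K = 10 * 0.36 / 0.71
= 5.07


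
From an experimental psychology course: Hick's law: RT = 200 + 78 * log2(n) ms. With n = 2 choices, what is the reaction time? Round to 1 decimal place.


RT = 200 + 78 * log2(2)
log2(2) = 1.0
RT = 200 + 78 * 1.0
= 200 + 78.0
= 278.0 ms


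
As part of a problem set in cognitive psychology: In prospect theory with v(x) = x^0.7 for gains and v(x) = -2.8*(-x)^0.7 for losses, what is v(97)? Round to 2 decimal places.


Since x = 97 >= 0, use v(x) = x^0.7
97^0.7 = 24.589
v(97) = 24.59


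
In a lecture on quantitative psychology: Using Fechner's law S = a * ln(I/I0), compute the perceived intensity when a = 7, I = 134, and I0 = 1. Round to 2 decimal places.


S = 7 * ln(134/1)
I/I0 = 134.0
ln(134.0) = 4.8978
S = 7 * 4.8978
= 34.28


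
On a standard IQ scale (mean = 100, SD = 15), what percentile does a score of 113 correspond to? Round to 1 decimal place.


z = (IQ - mean) / SD
z = (113 - 100) / 15 = 0.8667
Percentile = Phi(0.8667) * 100
Phi(0.8667) = 0.806947
= 80.7


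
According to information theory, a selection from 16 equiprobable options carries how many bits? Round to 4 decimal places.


H = log2(n)
H = log2(16)
= 4.0000


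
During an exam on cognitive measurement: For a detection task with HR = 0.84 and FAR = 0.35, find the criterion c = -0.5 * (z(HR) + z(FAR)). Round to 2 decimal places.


c = -0.5 * (z(HR) + z(FAR))
z(0.84) = 0.9945
z(0.35) = -0.3853
c = -0.5 * (0.9945 + -0.3853)
= -0.5 * 0.6092
= -0.30


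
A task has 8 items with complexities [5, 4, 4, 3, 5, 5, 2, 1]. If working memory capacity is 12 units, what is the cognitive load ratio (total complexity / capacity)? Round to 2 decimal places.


Total complexity = 5 + 4 + 4 + 3 + 5 + 5 + 2 + 1 = 29
Load = total / capacity = 29 / 12
= 2.42


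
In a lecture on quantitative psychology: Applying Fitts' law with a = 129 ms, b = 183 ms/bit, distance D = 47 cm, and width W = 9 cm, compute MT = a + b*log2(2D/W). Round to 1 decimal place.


MT = 129 + 183 * log2(2*47/9)
2D/W = 10.444444
log2(10.444444) = 3.3847
MT = 129 + 183 * 3.3847
= 748.4 ms


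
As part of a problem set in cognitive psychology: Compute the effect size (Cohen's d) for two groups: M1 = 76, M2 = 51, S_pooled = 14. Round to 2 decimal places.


Cohen's d = (M1 - M2) / S_pooled
= (76 - 51) / 14
= 25 / 14
= 1.79


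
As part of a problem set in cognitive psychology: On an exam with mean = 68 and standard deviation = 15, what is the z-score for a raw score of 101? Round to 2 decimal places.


z = (X - mu) / sigma
= (101 - 68) / 15
= 33 / 15
= 2.20


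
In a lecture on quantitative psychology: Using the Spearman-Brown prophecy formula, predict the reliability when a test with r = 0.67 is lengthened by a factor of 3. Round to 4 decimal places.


r_new = n*r / (1 + (n-1)*r)
Numerator = 3 * 0.67 = 2.01
Denominator = 1 + 2 * 0.67 = 2.34
r_new = 2.01 / 2.34
= 0.8590


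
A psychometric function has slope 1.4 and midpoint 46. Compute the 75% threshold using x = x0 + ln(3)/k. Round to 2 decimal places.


At P = 0.75: 0.75 = 1/(1 + e^(-k*(x-x0)))
Solving: e^(-k*(x-x0)) = 1/3
x = x0 + ln(3)/k
ln(3) = 1.0986
x = 46 + 1.0986/1.4
= 46 + 0.7847
= 46.78


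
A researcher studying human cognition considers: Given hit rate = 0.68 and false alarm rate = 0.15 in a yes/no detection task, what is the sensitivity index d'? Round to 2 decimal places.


d' = z(HR) - z(FAR)
z(0.68) = 0.4677
z(0.15) = -1.0364
d' = 0.4677 - -1.0364
= 1.50


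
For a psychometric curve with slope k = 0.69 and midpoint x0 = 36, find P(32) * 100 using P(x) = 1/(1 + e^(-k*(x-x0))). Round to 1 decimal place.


P(x) = 1/(1 + e^(-0.69*(32 - 36)))
Exponent = -0.69 * -4 = 2.76
e^(2.76) = 15.799843
P = 1/(1 + 15.799843) = 0.059524
Percentage = 6.0


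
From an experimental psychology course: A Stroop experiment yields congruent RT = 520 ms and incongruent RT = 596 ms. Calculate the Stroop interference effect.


Stroop effect = RT(incongruent) - RT(congruent)
= 596 - 520
= 76 ms


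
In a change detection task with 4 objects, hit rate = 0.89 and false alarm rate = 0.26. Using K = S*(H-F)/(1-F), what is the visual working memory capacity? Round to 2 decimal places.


K = S * (H - F) / (1 - F)
H - F = 0.63
1 - F = 0.74
K = 4 * 0.63 / 0.74
= 3.41


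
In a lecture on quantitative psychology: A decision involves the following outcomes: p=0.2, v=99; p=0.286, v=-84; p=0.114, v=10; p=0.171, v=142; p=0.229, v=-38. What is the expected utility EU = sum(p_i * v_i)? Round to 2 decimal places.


EU = sum(p_i * v_i)
0.2 * 99 = 19.8
0.286 * -84 = -24.024
0.114 * 10 = 1.14
0.171 * 142 = 24.282
0.229 * -38 = -8.702
EU = 19.8 + -24.024 + 1.14 + 24.282 + -8.702
= 12.50


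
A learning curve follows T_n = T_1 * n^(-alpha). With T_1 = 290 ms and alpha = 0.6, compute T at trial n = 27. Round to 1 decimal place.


T_n = 290 * 27^(-0.6)
27^(-0.6) = 0.138415
T_n = 290 * 0.138415
= 40.1 ms


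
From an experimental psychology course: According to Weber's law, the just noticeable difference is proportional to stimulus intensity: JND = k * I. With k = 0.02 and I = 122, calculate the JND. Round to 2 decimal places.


JND = k * I
JND = 0.02 * 122
= 2.44


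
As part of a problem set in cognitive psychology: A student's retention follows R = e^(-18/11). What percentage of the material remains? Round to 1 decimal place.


R = e^(-t/S)
-t/S = -18/11 = -1.636364
R = e^(-1.636364) = 0.194687
Percentage = 0.194687 * 100
= 19.5


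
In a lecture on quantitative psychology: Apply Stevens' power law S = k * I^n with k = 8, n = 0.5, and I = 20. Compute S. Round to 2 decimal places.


S = 8 * 20^0.5
20^0.5 = 4.4721
S = 8 * 4.4721
= 35.78


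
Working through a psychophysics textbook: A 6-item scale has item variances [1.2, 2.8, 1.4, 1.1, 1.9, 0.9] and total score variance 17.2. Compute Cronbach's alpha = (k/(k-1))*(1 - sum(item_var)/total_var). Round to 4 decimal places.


alpha = (k/(k-1)) * (1 - sum(s_i^2)/s_total^2)
sum(item variances) = 9.3
k/(k-1) = 6/5 = 1.2
1 - 9.3/17.2 = 1 - 0.540698 = 0.459302
alpha = 1.2 * 0.459302
= 0.5512


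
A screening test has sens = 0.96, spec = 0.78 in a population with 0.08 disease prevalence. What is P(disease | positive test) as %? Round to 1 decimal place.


PPV = (sens * prev) / (sens * prev + (1-spec) * (1-prev))
Numerator = 0.96 * 0.08 = 0.0768
P(positive and no disease) = (1 - spec) * (1 - prev) = (1 - 0.78) * (1 - 0.08) = 0.2024
Denominator = 0.0768 + 0.2024 = 0.2792
PPV = 0.0768 / 0.2792 = 0.275072
As percentage = 27.5


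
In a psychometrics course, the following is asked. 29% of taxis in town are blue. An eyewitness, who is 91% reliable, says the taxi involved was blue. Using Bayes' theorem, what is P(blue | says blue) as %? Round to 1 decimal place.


P(blue | says blue) = P(says blue | blue)*P(blue) / [P(says blue | blue)*P(blue) + P(says blue | not blue)*P(not blue)]
Numerator = 0.91 * 0.29 = 0.2639
False identification = 0.09 * 0.71 = 0.0639
P = 0.2639 / (0.2639 + 0.0639)
= 0.2639 / 0.3278
As percentage = 80.5


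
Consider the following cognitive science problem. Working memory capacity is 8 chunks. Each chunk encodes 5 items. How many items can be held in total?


Total items = chunks * items_per_chunk
= 8 * 5
= 40


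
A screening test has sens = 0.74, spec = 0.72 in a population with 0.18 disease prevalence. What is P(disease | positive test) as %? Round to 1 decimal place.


PPV = (sens * prev) / (sens * prev + (1-spec) * (1-prev))
Numerator = 0.74 * 0.18 = 0.1332
P(positive and no disease) = (1 - spec) * (1 - prev) = (1 - 0.72) * (1 - 0.18) = 0.2296
Denominator = 0.1332 + 0.2296 = 0.3628
PPV = 0.1332 / 0.3628 = 0.367144
As percentage = 36.7


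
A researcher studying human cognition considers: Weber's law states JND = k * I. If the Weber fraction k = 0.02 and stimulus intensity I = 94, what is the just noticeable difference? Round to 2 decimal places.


JND = k * I
JND = 0.02 * 94
= 1.88


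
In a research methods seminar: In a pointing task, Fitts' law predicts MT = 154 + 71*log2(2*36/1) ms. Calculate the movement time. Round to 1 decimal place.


MT = 154 + 71 * log2(2*36/1)
2D/W = 72.0
log2(72.0) = 6.1699
MT = 154 + 71 * 6.1699
= 592.1 ms


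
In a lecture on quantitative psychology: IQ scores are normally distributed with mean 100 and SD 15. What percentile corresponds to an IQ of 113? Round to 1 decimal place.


z = (IQ - mean) / SD
z = (113 - 100) / 15 = 0.8667
Percentile = Phi(0.8667) * 100
Phi(0.8667) = 0.806947
= 80.7


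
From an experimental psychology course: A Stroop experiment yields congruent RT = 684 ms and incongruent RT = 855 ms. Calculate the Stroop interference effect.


Stroop effect = RT(incongruent) - RT(congruent)
= 855 - 684
= 171 ms


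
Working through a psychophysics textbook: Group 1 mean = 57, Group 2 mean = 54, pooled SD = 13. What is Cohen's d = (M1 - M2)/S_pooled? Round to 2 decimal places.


Cohen's d = (M1 - M2) / S_pooled
= (57 - 54) / 13
= 3 / 13
= 0.23


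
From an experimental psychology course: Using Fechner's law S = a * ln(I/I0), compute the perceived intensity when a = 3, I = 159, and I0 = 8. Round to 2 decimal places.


S = 3 * ln(159/8)
I/I0 = 19.875
ln(19.875) = 2.9895
S = 3 * 2.9895
= 8.97


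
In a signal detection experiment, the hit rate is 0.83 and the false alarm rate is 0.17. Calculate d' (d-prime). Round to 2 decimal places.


d' = z(HR) - z(FAR)
z(0.83) = 0.9542
z(0.17) = -0.9542
d' = 0.9542 - -0.9542
= 1.91


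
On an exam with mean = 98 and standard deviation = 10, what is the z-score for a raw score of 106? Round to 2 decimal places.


z = (X - mu) / sigma
= (106 - 98) / 10
= 8 / 10
= 0.80


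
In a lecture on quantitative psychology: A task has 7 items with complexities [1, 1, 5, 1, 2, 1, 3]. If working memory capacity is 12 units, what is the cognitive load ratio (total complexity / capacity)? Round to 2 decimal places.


Total complexity = 1 + 1 + 5 + 1 + 2 + 1 + 3 = 14
Load = total / capacity = 14 / 12
= 1.17


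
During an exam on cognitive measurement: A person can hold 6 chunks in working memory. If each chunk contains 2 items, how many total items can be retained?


Total items = chunks * items_per_chunk
= 6 * 2
= 12


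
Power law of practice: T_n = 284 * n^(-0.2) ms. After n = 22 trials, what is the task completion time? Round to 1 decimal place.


T_n = 284 * 22^(-0.2)
22^(-0.2) = 0.538909
T_n = 284 * 0.538909
= 153.1 ms
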